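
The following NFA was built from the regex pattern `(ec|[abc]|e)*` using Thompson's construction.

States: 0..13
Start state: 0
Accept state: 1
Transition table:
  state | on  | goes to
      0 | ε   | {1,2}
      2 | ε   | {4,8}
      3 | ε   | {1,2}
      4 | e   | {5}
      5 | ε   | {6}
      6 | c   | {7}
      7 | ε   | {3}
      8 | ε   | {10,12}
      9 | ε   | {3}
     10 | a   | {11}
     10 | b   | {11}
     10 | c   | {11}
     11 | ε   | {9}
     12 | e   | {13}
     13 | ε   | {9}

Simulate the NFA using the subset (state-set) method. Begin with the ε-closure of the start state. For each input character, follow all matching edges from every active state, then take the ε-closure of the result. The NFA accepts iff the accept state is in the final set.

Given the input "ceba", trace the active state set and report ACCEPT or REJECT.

S₀ = ε-closure({0}) = {0,1,2,4,8,10,12}
'c' @ 1: {1,2,3,4,8,9,10,11,12}  (accept∈set)
'e' @ 2: {1,2,3,4,5,6,8,9,10,12,13}  (accept∈set)
'b' @ 3: {1,2,3,4,8,9,10,11,12}  (accept∈set)
'a' @ 4: {1,2,3,4,8,9,10,11,12}  (accept∈set)
end set {1,2,3,4,8,9,10,11,12} — state 1 in

Answer: ACCEPT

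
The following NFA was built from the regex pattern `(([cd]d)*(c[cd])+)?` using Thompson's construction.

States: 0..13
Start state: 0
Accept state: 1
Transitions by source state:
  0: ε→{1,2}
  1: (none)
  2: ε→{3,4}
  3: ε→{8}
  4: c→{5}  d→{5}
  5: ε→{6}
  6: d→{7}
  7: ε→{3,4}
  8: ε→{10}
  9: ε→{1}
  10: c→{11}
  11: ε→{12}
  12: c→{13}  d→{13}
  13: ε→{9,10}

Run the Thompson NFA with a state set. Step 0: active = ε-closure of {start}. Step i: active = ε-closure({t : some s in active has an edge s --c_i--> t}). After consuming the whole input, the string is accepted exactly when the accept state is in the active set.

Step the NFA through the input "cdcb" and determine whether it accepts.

Answer: REJECT

Steps:
initial (ε-close {0}): {0,1,2,3,4,8,10}
'c' @ 1: {5,6,11,12}
'd' @ 2: {1,3,4,7,8,9,10,13}  (accept∈set)
'c' @ 3: {5,6,11,12}
'b' @ 4: {}  — no active states
end set {} — state 1 not in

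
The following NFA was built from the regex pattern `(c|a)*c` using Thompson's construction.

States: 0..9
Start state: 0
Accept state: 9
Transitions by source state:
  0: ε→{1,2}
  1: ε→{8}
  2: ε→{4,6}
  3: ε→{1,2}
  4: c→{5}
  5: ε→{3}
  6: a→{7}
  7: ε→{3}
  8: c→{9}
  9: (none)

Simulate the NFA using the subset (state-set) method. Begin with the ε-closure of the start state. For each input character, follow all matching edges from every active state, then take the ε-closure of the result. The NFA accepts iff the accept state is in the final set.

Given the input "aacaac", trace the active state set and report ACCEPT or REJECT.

start: ε-closure({0}) = {0,1,2,4,6,8}
'a' @ 1: {1,2,3,4,6,7,8}
'a' @ 2: {1,2,3,4,6,7,8}
'c' @ 3: {1,2,3,4,5,6,8,9}  [accepting]
'a' @ 4: {1,2,3,4,6,7,8}
'a' @ 5: {1,2,3,4,6,7,8}
'c' @ 6: {1,2,3,4,5,6,8,9}  [accepting]
after full input: {1,2,3,4,5,6,8,9}  (accept=9 in)

Answer: ACCEPT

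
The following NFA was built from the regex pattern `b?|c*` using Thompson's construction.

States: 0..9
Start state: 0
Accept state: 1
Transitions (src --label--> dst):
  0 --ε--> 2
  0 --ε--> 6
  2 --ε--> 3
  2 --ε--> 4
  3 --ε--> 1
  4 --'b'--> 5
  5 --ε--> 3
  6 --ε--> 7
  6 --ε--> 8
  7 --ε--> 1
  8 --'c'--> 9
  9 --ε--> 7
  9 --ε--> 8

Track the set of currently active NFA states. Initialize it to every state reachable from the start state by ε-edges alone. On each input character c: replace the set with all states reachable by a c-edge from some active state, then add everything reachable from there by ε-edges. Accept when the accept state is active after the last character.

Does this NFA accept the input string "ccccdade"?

Answer: REJECT

Steps:
S₀ = ε-closure({0}) = {0,1,2,3,4,6,7,8}
'c' @ 1: {1,7,8,9}  [accepting]
'c' @ 2: {1,7,8,9}  [accepting]
'c' @ 3: {1,7,8,9}  [accepting]
'c' @ 4: {1,7,8,9}  [accepting]
'd' @ 5: {}  — dead — no transitions
rest 'ade' ignored (set empty)
after full input: {}  (accept=1 not in)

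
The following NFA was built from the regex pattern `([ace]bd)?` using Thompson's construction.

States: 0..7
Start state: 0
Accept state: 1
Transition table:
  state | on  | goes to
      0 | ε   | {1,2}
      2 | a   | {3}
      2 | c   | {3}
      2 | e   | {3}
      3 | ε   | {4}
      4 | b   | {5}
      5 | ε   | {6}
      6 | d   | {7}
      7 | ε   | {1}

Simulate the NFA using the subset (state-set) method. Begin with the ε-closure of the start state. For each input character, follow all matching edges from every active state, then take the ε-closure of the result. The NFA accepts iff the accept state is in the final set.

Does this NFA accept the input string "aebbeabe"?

start: ε-closure({0}) = {0,1,2}
'a' @ 1: {3,4}
'e' @ 2: {}  — state set empty
rest 'bbeabe' ignored (set empty)
after full input: {}  (accept=1 not in)

Answer: REJECT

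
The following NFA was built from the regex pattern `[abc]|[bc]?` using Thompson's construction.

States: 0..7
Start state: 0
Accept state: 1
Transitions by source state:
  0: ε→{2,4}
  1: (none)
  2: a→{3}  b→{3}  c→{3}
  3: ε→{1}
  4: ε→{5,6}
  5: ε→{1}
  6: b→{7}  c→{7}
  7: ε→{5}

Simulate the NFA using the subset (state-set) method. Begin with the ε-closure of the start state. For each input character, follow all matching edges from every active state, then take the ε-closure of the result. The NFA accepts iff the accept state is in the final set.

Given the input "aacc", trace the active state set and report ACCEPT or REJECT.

Answer: REJECT

Derivation:
start: ε-closure({0}) = {0,1,2,4,5,6}
'a' @ 1: {1,3}  (accept∈set)
'a' @ 2: {}  — state set empty
rest 'cc' ignored (set empty)
end set {} — state 1 not in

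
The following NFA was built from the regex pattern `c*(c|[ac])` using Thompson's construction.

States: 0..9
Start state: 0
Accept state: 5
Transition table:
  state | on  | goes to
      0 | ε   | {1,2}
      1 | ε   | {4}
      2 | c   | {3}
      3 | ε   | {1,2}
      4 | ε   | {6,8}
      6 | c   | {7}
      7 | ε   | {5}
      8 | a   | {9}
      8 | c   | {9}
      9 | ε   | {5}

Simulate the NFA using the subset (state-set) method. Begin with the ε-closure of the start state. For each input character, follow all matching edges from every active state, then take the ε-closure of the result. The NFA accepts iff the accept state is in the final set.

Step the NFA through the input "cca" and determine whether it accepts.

start: ε-closure({0}) = {0,1,2,4,6,8}
'c' @ 1: {1,2,3,4,5,6,7,8,9}  ✓accept
'c' @ 2: {1,2,3,4,5,6,7,8,9}  ✓accept
'a' @ 3: {5,9}  ✓accept
end set {5,9} — state 5 in

Answer: ACCEPT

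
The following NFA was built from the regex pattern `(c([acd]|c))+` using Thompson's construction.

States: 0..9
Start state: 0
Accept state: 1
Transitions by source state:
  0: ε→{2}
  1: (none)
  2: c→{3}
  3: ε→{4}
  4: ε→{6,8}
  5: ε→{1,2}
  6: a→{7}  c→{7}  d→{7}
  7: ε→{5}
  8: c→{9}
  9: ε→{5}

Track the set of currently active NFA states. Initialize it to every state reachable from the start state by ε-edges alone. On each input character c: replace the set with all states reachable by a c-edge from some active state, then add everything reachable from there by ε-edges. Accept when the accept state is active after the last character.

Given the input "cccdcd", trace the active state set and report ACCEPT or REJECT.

initial (ε-close {0}): {0,2}
'c' @ 1: {3,4,6,8}
'c' @ 2: {1,2,5,7,9}  ✓accept
'c' @ 3: {3,4,6,8}
'd' @ 4: {1,2,5,7}  ✓accept
'c' @ 5: {3,4,6,8}
'd' @ 6: {1,2,5,7}  ✓accept
final: {1,2,5,7}; accept 1 in set

Answer: ACCEPT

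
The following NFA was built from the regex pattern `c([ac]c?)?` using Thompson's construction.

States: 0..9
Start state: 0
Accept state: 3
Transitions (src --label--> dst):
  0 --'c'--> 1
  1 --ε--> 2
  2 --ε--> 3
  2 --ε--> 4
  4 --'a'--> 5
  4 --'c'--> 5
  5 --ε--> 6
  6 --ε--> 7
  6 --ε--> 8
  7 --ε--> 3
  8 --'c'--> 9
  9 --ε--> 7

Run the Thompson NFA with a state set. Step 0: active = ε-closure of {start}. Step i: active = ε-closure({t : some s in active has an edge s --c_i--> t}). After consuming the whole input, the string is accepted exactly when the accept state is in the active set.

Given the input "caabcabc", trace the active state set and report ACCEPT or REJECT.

Answer: REJECT

Derivation:
start: ε-closure({0}) = {0}
'c' @ 1: {1,2,3,4}  ✓accept
'a' @ 2: {3,5,6,7,8}  ✓accept
'a' @ 3: {}  — state set empty
rest 'bcabc' ignored (set empty)
end set {} — state 3 not in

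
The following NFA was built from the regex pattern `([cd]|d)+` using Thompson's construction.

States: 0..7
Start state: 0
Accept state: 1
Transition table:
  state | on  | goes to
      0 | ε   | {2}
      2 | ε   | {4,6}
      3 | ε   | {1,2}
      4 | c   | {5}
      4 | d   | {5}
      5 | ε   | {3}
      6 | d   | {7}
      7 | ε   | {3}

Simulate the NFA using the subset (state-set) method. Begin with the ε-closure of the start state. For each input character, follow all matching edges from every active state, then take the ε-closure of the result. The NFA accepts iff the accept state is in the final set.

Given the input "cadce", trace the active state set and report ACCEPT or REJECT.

Answer: REJECT

Derivation:
initial (ε-close {0}): {0,2,4,6}
'c' @ 1: {1,2,3,4,5,6}  [accepting]
'a' @ 2: {}  — state set empty
rest 'dce' ignored (set empty)
after full input: {}  (accept=1 not in)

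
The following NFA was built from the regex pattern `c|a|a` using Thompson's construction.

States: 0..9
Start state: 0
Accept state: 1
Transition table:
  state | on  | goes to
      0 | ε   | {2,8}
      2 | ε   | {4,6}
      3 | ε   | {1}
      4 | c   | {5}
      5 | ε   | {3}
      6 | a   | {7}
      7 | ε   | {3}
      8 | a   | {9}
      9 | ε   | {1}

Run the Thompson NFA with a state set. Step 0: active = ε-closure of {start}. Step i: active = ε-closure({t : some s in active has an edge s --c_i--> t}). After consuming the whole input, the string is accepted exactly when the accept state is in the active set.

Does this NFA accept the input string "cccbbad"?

Answer: REJECT

Steps:
initial (ε-close {0}): {0,2,4,6,8}
'c' @ 1: {1,3,5}  ✓accept
'c' @ 2: {}  — no active states
rest 'cbbad' ignored (set empty)
final: {}; accept 1 not in set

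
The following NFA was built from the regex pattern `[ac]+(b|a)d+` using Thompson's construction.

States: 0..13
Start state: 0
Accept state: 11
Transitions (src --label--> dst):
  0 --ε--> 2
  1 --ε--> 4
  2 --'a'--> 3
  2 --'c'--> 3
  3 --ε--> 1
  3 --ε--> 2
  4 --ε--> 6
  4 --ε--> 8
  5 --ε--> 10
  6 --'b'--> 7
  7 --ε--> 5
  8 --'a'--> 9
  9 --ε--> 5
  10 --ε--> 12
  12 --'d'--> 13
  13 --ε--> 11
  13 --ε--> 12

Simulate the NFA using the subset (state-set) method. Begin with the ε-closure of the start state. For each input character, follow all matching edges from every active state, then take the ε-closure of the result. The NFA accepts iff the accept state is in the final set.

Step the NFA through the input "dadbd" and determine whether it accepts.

start: ε-closure({0}) = {0,2}
'd' @ 1: {}  — state set empty
rest 'adbd' ignored (set empty)
final: {}; accept 11 not in set

Answer: REJECT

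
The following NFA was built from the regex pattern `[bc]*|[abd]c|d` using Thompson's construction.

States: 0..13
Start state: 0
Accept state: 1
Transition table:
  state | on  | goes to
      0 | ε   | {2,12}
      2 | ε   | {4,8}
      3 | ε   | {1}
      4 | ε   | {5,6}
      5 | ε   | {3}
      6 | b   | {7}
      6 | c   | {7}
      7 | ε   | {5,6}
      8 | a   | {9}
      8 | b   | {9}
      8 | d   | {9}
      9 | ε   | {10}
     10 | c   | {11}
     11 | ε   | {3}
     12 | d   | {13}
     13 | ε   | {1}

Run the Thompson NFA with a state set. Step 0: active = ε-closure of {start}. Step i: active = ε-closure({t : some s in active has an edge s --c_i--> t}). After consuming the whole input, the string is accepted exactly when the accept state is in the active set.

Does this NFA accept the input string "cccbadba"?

S₀ = ε-closure({0}) = {0,1,2,3,4,5,6,8,12}
'c' @ 1: {1,3,5,6,7}  (accept∈set)
'c' @ 2: {1,3,5,6,7}  (accept∈set)
'c' @ 3: {1,3,5,6,7}  (accept∈set)
'b' @ 4: {1,3,5,6,7}  (accept∈set)
'a' @ 5: {}  — dead — no transitions
rest 'dba' ignored (set empty)
end set {} — state 1 not in

Answer: REJECT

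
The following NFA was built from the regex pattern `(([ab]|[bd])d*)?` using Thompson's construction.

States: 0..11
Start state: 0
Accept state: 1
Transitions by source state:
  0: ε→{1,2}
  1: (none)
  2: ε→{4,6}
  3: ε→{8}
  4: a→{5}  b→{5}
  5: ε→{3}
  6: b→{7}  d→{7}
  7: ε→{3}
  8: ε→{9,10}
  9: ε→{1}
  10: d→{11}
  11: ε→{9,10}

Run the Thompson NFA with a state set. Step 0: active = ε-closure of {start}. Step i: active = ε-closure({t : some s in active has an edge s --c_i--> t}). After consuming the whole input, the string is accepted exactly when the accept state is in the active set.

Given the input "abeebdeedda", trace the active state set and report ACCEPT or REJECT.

Answer: REJECT

Trace:
start: ε-closure({0}) = {0,1,2,4,6}
'a' @ 1: {1,3,5,8,9,10}  (accept∈set)
'b' @ 2: {}  — dead — no transitions
rest 'eebdeedda' ignored (set empty)
end set {} — state 1 not in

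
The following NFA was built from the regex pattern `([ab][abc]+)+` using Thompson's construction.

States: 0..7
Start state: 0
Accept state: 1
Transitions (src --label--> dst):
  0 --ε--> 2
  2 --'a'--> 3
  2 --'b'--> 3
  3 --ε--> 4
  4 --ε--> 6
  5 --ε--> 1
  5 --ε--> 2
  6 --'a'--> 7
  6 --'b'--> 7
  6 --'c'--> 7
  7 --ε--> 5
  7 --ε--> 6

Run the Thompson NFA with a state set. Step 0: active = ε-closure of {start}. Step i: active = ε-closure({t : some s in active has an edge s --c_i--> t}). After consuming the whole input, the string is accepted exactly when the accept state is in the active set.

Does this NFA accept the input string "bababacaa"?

S₀ = ε-closure({0}) = {0,2}
'b' @ 1: {3,4,6}
'a' @ 2: {1,2,5,6,7}  ✓accept
'b' @ 3: {1,2,3,4,5,6,7}  ✓accept
'a' @ 4: {1,2,3,4,5,6,7}  ✓accept
'b' @ 5: {1,2,3,4,5,6,7}  ✓accept
'a' @ 6: {1,2,3,4,5,6,7}  ✓accept
'c' @ 7: {1,2,5,6,7}  ✓accept
'a' @ 8: {1,2,3,4,5,6,7}  ✓accept
'a' @ 9: {1,2,3,4,5,6,7}  ✓accept
end set {1,2,3,4,5,6,7} — state 1 in

Answer: ACCEPT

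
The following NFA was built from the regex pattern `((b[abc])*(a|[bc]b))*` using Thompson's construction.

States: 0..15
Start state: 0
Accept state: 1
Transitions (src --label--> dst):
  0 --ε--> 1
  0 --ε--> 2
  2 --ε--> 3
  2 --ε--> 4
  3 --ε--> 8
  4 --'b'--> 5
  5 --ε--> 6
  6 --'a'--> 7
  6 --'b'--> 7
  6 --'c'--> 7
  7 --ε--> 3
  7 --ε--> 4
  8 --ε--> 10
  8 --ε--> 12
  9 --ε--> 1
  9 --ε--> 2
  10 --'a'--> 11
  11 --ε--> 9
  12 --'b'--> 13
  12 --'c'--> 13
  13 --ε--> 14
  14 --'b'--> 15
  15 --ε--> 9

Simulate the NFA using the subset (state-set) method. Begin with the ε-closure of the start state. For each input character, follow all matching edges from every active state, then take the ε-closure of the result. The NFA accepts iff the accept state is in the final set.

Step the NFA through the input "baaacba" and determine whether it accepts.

Answer: ACCEPT

Derivation:
initial (ε-close {0}): {0,1,2,3,4,8,10,12}
'b' @ 1: {5,6,13,14}
'a' @ 2: {3,4,7,8,10,12}
'a' @ 3: {1,2,3,4,8,9,10,11,12}  ✓accept
'a' @ 4: {1,2,3,4,8,9,10,11,12}  ✓accept
'c' @ 5: {13,14}
'b' @ 6: {1,2,3,4,8,9,10,12,15}  ✓accept
'a' @ 7: {1,2,3,4,8,9,10,11,12}  ✓accept
end set {1,2,3,4,8,9,10,11,12} — state 1 in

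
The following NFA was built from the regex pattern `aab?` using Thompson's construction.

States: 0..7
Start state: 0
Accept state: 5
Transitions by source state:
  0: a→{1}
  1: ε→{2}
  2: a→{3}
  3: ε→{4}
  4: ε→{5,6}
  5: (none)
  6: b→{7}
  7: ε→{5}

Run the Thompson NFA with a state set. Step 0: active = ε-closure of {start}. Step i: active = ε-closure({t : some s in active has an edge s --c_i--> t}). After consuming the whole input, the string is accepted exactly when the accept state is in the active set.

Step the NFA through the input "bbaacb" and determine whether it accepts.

Answer: REJECT

Derivation:
initial (ε-close {0}): {0}
'b' @ 1: {}  — no active states
rest 'baacb' ignored (set empty)
end set {} — state 5 not in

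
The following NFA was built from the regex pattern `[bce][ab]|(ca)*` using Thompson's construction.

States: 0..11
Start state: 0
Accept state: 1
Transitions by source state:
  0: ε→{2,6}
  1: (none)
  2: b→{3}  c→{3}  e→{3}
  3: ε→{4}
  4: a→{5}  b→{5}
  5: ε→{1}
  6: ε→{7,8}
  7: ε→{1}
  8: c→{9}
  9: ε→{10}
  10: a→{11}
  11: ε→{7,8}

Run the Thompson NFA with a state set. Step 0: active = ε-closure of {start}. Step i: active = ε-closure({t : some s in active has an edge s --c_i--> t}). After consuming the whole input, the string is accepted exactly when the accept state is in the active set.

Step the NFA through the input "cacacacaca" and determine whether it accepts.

initial (ε-close {0}): {0,1,2,6,7,8}
'c' @ 1: {3,4,9,10}
'a' @ 2: {1,5,7,8,11}  [accepting]
'c' @ 3: {9,10}
'a' @ 4: {1,7,8,11}  [accepting]
'c' @ 5: {9,10}
'a' @ 6: {1,7,8,11}  [accepting]
'c' @ 7: {9,10}
'a' @ 8: {1,7,8,11}  [accepting]
'c' @ 9: {9,10}
'a' @ 10: {1,7,8,11}  [accepting]
end set {1,7,8,11} — state 1 in

Answer: ACCEPT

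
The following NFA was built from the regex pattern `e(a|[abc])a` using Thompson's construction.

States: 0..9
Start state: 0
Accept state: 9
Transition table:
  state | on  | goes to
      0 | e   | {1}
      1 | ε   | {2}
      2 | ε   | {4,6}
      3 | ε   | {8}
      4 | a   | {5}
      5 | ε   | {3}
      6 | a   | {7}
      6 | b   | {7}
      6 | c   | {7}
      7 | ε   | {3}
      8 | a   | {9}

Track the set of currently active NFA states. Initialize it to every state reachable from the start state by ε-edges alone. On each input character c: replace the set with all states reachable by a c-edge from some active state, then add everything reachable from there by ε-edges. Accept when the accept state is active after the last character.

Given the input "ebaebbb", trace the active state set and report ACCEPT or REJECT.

Answer: REJECT

Derivation:
start: ε-closure({0}) = {0}
'e' @ 1: {1,2,4,6}
'b' @ 2: {3,7,8}
'a' @ 3: {9}  ✓accept
'e' @ 4: {}  — no active states
rest 'bbb' ignored (set empty)
final: {}; accept 9 not in set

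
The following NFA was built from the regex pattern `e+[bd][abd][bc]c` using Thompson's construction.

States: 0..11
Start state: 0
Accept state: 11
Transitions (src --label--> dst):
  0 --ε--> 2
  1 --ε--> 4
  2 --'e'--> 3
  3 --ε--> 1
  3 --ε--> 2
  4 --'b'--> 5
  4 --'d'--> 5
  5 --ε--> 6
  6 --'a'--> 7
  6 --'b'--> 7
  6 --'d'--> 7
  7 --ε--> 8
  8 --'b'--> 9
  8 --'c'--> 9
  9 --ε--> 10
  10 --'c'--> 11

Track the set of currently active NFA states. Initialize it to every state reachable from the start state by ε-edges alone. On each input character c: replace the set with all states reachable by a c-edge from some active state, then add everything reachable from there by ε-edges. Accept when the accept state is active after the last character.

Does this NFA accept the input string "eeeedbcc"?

Answer: ACCEPT

Derivation:
initial (ε-close {0}): {0,2}
'e' @ 1: {1,2,3,4}
'e' @ 2: {1,2,3,4}
'e' @ 3: {1,2,3,4}
'e' @ 4: {1,2,3,4}
'd' @ 5: {5,6}
'b' @ 6: {7,8}
'c' @ 7: {9,10}
'c' @ 8: {11}  ✓accept
after full input: {11}  (accept=11 in)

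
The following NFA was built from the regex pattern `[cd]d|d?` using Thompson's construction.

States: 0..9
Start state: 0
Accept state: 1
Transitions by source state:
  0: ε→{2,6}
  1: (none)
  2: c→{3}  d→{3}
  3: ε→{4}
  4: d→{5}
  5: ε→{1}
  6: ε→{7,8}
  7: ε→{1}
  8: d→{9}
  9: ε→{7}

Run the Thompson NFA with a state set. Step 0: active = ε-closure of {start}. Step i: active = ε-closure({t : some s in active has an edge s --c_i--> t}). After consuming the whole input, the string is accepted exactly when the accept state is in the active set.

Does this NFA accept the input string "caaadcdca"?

S₀ = ε-closure({0}) = {0,1,2,6,7,8}
'c' @ 1: {3,4}
'a' @ 2: {}  — state set empty
rest 'aadcdca' ignored (set empty)
end set {} — state 1 not in

Answer: REJECT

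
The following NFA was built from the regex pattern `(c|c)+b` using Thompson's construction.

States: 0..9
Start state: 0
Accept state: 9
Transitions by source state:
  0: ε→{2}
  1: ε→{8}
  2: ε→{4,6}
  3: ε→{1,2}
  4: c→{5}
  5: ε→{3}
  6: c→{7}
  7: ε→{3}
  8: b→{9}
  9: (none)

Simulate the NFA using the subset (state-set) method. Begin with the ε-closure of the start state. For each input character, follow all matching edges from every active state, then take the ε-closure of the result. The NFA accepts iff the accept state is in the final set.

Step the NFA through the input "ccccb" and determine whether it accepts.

Answer: ACCEPT

Steps:
initial (ε-close {0}): {0,2,4,6}
'c' @ 1: {1,2,3,4,5,6,7,8}
'c' @ 2: {1,2,3,4,5,6,7,8}
'c' @ 3: {1,2,3,4,5,6,7,8}
'c' @ 4: {1,2,3,4,5,6,7,8}
'b' @ 5: {9}  [accepting]
after full input: {9}  (accept=9 in)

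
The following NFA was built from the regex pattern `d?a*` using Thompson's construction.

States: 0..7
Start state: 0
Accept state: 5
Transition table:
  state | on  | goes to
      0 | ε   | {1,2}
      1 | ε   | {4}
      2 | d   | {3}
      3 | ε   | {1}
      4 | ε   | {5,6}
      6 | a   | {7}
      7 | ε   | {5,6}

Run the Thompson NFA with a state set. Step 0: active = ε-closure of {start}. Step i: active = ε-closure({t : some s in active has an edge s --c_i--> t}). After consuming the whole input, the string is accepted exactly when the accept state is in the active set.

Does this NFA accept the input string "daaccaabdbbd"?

Answer: REJECT

Steps:
S₀ = ε-closure({0}) = {0,1,2,4,5,6}
'd' @ 1: {1,3,4,5,6}  ✓accept
'a' @ 2: {5,6,7}  ✓accept
'a' @ 3: {5,6,7}  ✓accept
'c' @ 4: {}  — dead — no transitions
rest 'caabdbbd' ignored (set empty)
end set {} — state 5 not in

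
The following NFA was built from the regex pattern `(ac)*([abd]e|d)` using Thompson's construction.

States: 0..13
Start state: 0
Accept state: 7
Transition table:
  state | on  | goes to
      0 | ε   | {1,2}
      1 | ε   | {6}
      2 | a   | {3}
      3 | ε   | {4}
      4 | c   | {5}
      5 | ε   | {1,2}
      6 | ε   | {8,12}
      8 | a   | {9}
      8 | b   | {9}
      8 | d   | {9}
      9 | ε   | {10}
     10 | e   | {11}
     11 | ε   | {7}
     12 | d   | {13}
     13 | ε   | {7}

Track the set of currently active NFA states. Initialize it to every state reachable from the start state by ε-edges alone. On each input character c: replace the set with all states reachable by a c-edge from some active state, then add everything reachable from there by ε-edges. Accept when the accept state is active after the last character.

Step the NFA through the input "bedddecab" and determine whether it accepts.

Answer: REJECT

Steps:
initial (ε-close {0}): {0,1,2,6,8,12}
'b' @ 1: {9,10}
'e' @ 2: {7,11}  (accept∈set)
'd' @ 3: {}  — dead — no transitions
rest 'ddecab' ignored (set empty)
final: {}; accept 7 not in set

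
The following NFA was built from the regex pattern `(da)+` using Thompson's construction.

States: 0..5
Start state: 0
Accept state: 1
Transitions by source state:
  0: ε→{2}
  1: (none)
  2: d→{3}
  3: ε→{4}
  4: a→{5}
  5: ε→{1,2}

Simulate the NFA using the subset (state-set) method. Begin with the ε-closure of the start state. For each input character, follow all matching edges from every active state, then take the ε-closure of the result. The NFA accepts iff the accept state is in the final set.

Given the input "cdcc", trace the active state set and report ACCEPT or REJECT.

start: ε-closure({0}) = {0,2}
'c' @ 1: {}  — no active states
rest 'dcc' ignored (set empty)
after full input: {}  (accept=1 not in)

Answer: REJECT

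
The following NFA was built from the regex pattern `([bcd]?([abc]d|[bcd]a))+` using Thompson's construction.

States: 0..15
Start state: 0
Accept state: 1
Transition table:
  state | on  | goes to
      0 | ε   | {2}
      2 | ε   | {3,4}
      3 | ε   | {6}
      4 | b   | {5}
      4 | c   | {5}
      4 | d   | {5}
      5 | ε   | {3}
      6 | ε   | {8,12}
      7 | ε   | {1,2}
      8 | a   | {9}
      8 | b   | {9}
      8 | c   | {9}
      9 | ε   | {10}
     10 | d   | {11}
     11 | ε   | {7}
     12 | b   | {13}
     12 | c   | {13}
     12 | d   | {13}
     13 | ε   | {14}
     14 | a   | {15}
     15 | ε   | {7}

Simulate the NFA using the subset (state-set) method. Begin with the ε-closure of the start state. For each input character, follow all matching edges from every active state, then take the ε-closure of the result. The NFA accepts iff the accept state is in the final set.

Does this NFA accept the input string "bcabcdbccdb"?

S₀ = ε-closure({0}) = {0,2,3,4,6,8,12}
'b' @ 1: {3,5,6,8,9,10,12,13,14}
'c' @ 2: {9,10,13,14}
'a' @ 3: {1,2,3,4,6,7,8,12,15}  [accepting]
'b' @ 4: {3,5,6,8,9,10,12,13,14}
'c' @ 5: {9,10,13,14}
'd' @ 6: {1,2,3,4,6,7,8,11,12}  [accepting]
'b' @ 7: {3,5,6,8,9,10,12,13,14}
'c' @ 8: {9,10,13,14}
'c' @ 9: {}  — no active states
rest 'db' ignored (set empty)
end set {} — state 1 not in

Answer: REJECT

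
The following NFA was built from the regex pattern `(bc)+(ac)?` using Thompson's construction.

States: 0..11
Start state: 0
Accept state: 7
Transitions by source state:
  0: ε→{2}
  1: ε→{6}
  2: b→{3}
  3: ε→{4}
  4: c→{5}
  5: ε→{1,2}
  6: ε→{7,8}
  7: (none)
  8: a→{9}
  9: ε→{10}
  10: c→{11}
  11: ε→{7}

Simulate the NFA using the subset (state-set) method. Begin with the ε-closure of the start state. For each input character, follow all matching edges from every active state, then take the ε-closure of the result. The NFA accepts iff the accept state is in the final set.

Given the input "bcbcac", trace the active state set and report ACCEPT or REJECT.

Answer: ACCEPT

Derivation:
initial (ε-close {0}): {0,2}
'b' @ 1: {3,4}
'c' @ 2: {1,2,5,6,7,8}  ✓accept
'b' @ 3: {3,4}
'c' @ 4: {1,2,5,6,7,8}  ✓accept
'a' @ 5: {9,10}
'c' @ 6: {7,11}  ✓accept
after full input: {7,11}  (accept=7 in)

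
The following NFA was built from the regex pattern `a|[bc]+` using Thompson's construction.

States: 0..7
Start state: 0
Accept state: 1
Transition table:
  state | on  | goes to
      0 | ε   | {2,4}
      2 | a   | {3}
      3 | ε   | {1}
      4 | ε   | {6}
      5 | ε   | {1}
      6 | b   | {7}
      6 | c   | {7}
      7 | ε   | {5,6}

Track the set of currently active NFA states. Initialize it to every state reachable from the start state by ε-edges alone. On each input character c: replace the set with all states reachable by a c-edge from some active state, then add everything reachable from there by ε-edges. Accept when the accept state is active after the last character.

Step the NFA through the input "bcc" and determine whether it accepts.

Answer: ACCEPT

Trace:
initial (ε-close {0}): {0,2,4,6}
'b' @ 1: {1,5,6,7}  ✓accept
'c' @ 2: {1,5,6,7}  ✓accept
'c' @ 3: {1,5,6,7}  ✓accept
after full input: {1,5,6,7}  (accept=1 in)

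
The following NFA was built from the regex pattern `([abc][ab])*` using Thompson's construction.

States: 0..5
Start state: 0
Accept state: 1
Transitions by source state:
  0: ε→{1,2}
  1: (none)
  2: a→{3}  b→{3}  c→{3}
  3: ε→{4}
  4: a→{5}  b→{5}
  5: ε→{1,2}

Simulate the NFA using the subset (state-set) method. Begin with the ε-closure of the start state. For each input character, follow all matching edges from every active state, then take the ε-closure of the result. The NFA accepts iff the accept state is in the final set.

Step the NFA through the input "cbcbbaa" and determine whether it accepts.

Answer: REJECT

Derivation:
start: ε-closure({0}) = {0,1,2}
'c' @ 1: {3,4}
'b' @ 2: {1,2,5}  [accepting]
'c' @ 3: {3,4}
'b' @ 4: {1,2,5}  [accepting]
'b' @ 5: {3,4}
'a' @ 6: {1,2,5}  [accepting]
'a' @ 7: {3,4}
end set {3,4} — state 1 not in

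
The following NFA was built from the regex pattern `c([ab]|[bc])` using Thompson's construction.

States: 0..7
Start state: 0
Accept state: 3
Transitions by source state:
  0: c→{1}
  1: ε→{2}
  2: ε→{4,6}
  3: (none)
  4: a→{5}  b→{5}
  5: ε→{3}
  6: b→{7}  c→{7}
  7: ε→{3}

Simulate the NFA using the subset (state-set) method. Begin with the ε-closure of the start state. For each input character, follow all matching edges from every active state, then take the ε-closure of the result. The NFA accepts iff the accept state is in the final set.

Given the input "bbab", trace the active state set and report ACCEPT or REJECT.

Answer: REJECT

Derivation:
start: ε-closure({0}) = {0}
'b' @ 1: {}  — state set empty
rest 'bab' ignored (set empty)
after full input: {}  (accept=3 not in)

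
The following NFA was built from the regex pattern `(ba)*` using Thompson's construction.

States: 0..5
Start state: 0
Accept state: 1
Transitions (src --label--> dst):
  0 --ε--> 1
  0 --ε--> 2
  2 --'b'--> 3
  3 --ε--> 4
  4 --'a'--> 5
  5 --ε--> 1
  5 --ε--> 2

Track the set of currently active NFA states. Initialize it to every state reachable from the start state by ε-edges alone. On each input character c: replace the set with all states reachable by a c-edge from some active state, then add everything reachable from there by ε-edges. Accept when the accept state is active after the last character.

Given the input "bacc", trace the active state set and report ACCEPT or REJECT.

start: ε-closure({0}) = {0,1,2}
'b' @ 1: {3,4}
'a' @ 2: {1,2,5}  (accept∈set)
'c' @ 3: {}  — state set empty
rest 'c' ignored (set empty)
after full input: {}  (accept=1 not in)

Answer: REJECT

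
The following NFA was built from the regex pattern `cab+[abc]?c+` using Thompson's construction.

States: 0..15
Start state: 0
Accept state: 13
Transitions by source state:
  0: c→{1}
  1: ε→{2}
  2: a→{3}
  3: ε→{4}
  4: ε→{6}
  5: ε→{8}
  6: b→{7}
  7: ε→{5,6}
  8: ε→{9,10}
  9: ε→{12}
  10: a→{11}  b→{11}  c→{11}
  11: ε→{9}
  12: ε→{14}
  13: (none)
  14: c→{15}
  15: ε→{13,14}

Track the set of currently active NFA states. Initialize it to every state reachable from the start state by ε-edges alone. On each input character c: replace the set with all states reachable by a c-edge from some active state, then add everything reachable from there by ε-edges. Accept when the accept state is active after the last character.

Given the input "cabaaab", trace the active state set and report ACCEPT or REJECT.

start: ε-closure({0}) = {0}
'c' @ 1: {1,2}
'a' @ 2: {3,4,6}
'b' @ 3: {5,6,7,8,9,10,12,14}
'a' @ 4: {9,11,12,14}
'a' @ 5: {}  — dead — no transitions
rest 'ab' ignored (set empty)
final: {}; accept 13 not in set

Answer: REJECT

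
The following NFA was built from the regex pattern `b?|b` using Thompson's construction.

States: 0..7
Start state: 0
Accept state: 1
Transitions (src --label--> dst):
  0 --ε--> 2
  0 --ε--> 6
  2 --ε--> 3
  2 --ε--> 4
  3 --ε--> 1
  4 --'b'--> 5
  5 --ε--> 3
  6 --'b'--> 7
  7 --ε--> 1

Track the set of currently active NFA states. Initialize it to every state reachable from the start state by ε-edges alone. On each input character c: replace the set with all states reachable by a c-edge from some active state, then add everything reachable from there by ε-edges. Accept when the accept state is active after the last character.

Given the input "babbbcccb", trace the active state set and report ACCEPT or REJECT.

start: ε-closure({0}) = {0,1,2,3,4,6}
'b' @ 1: {1,3,5,7}  ✓accept
'a' @ 2: {}  — no active states
rest 'bbbcccb' ignored (set empty)
after full input: {}  (accept=1 not in)

Answer: REJECT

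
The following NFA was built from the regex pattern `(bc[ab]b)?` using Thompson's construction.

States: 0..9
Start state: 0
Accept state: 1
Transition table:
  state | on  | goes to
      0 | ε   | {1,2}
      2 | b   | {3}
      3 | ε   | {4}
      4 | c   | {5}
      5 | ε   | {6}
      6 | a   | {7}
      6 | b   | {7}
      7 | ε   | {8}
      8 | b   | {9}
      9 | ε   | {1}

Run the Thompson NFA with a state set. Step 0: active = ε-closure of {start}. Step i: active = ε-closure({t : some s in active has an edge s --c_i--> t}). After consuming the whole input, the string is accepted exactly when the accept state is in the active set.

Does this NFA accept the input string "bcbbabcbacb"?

initial (ε-close {0}): {0,1,2}
'b' @ 1: {3,4}
'c' @ 2: {5,6}
'b' @ 3: {7,8}
'b' @ 4: {1,9}  [accepting]
'a' @ 5: {}  — dead — no transitions
rest 'bcbacb' ignored (set empty)
end set {} — state 1 not in

Answer: REJECT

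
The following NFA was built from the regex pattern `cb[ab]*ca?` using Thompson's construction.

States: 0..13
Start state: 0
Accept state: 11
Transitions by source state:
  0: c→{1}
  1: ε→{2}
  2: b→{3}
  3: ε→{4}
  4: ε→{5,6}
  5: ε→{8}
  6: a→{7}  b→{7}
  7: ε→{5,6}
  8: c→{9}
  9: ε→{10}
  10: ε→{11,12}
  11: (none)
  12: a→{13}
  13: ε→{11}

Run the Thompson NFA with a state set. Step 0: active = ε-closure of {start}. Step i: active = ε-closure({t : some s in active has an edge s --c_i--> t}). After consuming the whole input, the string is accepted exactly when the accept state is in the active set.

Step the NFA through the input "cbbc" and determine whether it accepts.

Answer: ACCEPT

Steps:
S₀ = ε-closure({0}) = {0}
'c' @ 1: {1,2}
'b' @ 2: {3,4,5,6,8}
'b' @ 3: {5,6,7,8}
'c' @ 4: {9,10,11,12}  (accept∈set)
final: {9,10,11,12}; accept 11 in set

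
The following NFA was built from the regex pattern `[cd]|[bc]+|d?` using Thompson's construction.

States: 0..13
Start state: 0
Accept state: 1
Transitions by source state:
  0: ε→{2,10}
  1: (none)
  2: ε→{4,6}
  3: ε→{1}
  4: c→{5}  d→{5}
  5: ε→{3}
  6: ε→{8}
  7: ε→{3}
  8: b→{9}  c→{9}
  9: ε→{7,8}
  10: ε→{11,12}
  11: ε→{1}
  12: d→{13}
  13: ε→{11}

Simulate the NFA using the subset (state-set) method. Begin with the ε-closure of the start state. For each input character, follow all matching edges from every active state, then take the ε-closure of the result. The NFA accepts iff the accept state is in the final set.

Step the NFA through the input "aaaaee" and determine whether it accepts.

Answer: REJECT

Derivation:
start: ε-closure({0}) = {0,1,2,4,6,8,10,11,12}
'a' @ 1: {}  — no active states
rest 'aaaee' ignored (set empty)
end set {} — state 1 not in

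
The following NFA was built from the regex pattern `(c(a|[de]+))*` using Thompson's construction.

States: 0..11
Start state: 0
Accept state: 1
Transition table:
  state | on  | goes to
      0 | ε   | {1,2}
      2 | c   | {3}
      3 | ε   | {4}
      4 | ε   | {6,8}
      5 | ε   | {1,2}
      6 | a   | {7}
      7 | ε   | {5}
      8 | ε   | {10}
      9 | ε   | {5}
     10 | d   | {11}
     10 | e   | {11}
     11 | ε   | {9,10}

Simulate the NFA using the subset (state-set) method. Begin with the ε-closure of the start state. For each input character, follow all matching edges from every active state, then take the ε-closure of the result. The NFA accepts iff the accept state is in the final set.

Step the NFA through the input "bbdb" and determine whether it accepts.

Answer: REJECT

Steps:
S₀ = ε-closure({0}) = {0,1,2}
'b' @ 1: {}  — state set empty
rest 'bdb' ignored (set empty)
after full input: {}  (accept=1 not in)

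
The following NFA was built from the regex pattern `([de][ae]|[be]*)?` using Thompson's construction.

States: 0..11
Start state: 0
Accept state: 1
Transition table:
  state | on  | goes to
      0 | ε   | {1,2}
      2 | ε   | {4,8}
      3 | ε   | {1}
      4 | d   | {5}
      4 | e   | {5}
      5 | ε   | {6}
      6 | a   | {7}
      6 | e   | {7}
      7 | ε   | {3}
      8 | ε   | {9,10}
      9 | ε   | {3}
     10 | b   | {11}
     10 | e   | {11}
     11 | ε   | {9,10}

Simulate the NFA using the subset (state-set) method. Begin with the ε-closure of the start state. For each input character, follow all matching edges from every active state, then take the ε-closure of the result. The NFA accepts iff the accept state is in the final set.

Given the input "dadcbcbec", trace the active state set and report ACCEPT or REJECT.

Answer: REJECT

Derivation:
initial (ε-close {0}): {0,1,2,3,4,8,9,10}
'd' @ 1: {5,6}
'a' @ 2: {1,3,7}  (accept∈set)
'd' @ 3: {}  — dead — no transitions
rest 'cbcbec' ignored (set empty)
end set {} — state 1 not in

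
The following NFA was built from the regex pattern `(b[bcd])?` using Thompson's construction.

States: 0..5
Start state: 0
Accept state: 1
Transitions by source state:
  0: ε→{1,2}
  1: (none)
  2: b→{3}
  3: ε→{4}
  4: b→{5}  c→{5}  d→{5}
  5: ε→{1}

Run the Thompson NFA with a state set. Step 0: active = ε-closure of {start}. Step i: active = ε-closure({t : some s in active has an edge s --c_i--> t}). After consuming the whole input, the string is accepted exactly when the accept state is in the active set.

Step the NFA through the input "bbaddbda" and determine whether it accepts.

initial (ε-close {0}): {0,1,2}
'b' @ 1: {3,4}
'b' @ 2: {1,5}  ✓accept
'a' @ 3: {}  — dead — no transitions
rest 'ddbda' ignored (set empty)
after full input: {}  (accept=1 not in)

Answer: REJECT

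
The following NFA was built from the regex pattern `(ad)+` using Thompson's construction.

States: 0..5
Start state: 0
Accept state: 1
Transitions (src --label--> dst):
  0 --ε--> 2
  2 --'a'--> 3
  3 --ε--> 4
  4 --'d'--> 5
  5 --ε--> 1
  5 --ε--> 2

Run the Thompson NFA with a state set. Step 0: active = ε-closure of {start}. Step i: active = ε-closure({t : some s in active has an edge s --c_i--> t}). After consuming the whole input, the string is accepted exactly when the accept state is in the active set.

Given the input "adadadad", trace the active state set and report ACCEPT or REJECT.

Answer: ACCEPT

Derivation:
initial (ε-close {0}): {0,2}
'a' @ 1: {3,4}
'd' @ 2: {1,2,5}  [accepting]
'a' @ 3: {3,4}
'd' @ 4: {1,2,5}  [accepting]
'a' @ 5: {3,4}
'd' @ 6: {1,2,5}  [accepting]
'a' @ 7: {3,4}
'd' @ 8: {1,2,5}  [accepting]
after full input: {1,2,5}  (accept=1 in)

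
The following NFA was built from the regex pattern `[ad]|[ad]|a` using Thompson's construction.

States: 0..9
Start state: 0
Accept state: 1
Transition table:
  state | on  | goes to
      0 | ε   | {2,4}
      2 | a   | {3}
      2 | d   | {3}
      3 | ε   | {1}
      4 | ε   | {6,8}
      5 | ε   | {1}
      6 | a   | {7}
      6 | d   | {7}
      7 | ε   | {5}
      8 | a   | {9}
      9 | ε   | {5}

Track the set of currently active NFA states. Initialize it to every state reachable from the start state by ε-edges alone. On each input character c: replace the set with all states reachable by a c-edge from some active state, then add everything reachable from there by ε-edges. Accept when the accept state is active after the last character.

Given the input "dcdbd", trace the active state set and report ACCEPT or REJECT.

Answer: REJECT

Trace:
initial (ε-close {0}): {0,2,4,6,8}
'd' @ 1: {1,3,5,7}  [accepting]
'c' @ 2: {}  — state set empty
rest 'dbd' ignored (set empty)
end set {} — state 1 not in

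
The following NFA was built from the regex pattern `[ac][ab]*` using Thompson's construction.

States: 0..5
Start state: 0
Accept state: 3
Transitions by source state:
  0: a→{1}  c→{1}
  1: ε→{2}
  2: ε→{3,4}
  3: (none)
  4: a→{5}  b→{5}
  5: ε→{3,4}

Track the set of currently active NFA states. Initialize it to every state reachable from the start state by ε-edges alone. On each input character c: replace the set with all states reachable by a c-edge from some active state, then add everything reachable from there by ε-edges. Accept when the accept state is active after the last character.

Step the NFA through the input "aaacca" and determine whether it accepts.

Answer: REJECT

Derivation:
S₀ = ε-closure({0}) = {0}
'a' @ 1: {1,2,3,4}  [accepting]
'a' @ 2: {3,4,5}  [accepting]
'a' @ 3: {3,4,5}  [accepting]
'c' @ 4: {}  — dead — no transitions
rest 'ca' ignored (set empty)
final: {}; accept 3 not in set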